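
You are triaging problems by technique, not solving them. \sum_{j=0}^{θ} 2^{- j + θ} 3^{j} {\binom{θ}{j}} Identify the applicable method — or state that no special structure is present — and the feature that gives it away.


Best approach: the binomial theorem — terms weighting {\binom{θ}{j}} against matched powers of 3 and 2 reassemble into (3 + 2)^θ by the binomial theorem.


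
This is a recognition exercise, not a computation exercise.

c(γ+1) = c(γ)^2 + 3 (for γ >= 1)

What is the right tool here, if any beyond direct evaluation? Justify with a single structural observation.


Technique: no special technique — the recurrence is nonlinear in the sequence values; study it directly, no linear machinery applies.


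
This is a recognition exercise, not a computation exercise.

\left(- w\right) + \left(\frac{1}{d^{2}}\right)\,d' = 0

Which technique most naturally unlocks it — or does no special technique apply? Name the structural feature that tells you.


Diagnosis: separation of variables — one side of the product carries the independent variable, the other the unknown — the textbook separation shape. The equation is exact as it stands too — a potential function exists — though separation reads the split structure directly.


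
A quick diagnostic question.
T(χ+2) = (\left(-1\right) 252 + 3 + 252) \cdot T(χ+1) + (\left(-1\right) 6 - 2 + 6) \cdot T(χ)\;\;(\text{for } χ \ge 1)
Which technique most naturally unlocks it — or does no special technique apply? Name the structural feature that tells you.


Diagnosis: the characteristic-root method — the recurrence is linear and homogeneous with constant coefficients, so the ansatz r^χ turns it into a polynomial equation for r.


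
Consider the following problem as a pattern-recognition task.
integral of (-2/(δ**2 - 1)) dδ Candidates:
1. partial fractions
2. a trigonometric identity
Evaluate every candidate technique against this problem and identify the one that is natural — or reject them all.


Best approach: partial fractions — a proper rational integrand over the factorable δ**2 - 1: partial fractions reduce it to elementary pieces.
- partial fractions — applies; the problem has the shape this method handles.
- a trigonometric identity: with no trigonometric functions present, identity rewriting has no target.


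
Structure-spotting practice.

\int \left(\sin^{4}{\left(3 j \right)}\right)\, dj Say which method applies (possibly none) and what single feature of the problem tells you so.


Technique: a trigonometric identity — \sin^{4}{\left(3 j \right)} is an even power — the power-reduction identity rewrites it into first-degree cosines.


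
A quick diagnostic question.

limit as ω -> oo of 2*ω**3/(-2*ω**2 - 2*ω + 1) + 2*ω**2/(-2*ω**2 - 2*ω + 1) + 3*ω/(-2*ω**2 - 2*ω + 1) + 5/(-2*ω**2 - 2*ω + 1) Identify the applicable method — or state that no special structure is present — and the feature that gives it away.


Best approach: dominant-term comparison — divide through by the highest power of ω; every lower-order term dies and the dominant terms decide the limit. Viewed as a single quotient this is an ∞/∞ form — an at-infinity application of l'Hôpital's rule would also resolve it; comparing leading growth reads the answer without differentiating.


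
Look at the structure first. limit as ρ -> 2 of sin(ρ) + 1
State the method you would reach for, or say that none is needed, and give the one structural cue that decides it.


Best approach: no special technique — no zero denominators, no indeterminate clash at 2 — substitute and read off the value.


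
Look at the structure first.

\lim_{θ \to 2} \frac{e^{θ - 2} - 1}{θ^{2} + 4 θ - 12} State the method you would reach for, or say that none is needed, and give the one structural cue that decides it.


Diagnosis: l'Hôpital's rule (0/0) — plug in 2: top and bottom both hit zero, so differentiate each and retry. One could equally expand both pieces locally and compare leading terms; the rule does that in one stroke.


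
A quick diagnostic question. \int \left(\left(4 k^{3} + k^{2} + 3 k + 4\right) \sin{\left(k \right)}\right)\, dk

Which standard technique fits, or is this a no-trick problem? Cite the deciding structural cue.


Method: integration by parts — a polynomial 4 k^{3} + k^{2} + 3 k + 4 against the kernel \sin{\left(k \right)} is the signature bounded-ladder case for integration by parts.


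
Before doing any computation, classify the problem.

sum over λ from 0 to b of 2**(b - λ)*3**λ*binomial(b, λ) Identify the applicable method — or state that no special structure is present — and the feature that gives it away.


Diagnosis: the binomial theorem — the summand is term λ of a binomial expansion in 3 and 2; the whole sum is a single power.


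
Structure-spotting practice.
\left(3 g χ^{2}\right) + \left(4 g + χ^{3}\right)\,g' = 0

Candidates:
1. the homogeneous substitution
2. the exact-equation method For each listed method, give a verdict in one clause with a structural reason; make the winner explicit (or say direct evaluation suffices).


Best approach: the exact-equation method — checking ∂/∂g of 3 g χ^{2} against ∂/∂χ of 4 g + χ^{3}: they match — the equation is exact as it stands.
- the homogeneous substitution: rescaling both variables together changes the slope, so no ratio substitution collapses it.
- the exact-equation method — applicable, and directly so.


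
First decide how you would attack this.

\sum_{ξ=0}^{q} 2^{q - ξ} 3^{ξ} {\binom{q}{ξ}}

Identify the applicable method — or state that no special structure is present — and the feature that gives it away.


Technique: the binomial theorem — {\binom{q}{ξ}} weighting matched powers of 3 and 2 is the expanded form of (3 + 2)^q — fold it back up.


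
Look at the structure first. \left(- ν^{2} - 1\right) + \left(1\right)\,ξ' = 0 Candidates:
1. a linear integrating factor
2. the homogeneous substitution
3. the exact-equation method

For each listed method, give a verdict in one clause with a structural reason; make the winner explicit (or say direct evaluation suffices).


Method: no special technique — with ξ absent the equation is not coupled at all: direct integration in ν.
- a linear integrating factor — the linear template holds only trivially here (the unknown is absent, so the coefficient is zero) — the method is not the natural label.
- the homogeneous substitution — solved for the derivative, the right side changes under joint scaling of the two variables.
- the exact-equation method — no dependence on the unknown anywhere: exactness is a label without content here.


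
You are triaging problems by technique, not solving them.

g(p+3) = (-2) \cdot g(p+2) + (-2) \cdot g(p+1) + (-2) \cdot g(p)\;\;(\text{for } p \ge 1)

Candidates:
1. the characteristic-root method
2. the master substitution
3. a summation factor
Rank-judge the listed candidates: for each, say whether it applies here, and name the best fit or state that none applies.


Method: the characteristic-root method — because shifting p leaves the equation's coefficients unchanged, exponential trials reduce it to algebra.
- the characteristic-root method: applies; the problem has the shape this method handles.
- the master substitution — the recursion shifts the index rather than dividing it.
- a summation factor — the recurrence reaches back more than one step, outside the first-order family a summation factor normalizes.


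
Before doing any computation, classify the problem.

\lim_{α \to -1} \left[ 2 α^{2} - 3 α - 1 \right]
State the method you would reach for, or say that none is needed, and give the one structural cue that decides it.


Method: no special technique — the expression is continuous at the evaluation point — substitute directly; no indeterminate form appears.


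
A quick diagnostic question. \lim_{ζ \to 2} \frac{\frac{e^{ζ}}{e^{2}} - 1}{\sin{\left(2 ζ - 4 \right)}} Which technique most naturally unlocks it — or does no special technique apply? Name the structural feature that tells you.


Best approach: l'Hôpital's rule (0/0) — the 0/0 form at 2 is the signature situation for l'Hôpital's rule. A local series expansion at the point resolves it as well; the rule is the packaged version of that step.


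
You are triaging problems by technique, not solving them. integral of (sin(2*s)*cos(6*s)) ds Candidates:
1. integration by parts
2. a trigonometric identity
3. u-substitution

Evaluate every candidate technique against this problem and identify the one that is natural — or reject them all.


Method: a trigonometric identity — split sin(2*s)*cos(6*s) with the angle-addition identities: the resulting sum integrates term by term.
- integration by parts — not the fit here: there is no polynomial factor to ladder down — parts can still close the trigonometric product by recursion, though the identity rewrite is the direct route.
- a trigonometric identity — applies; the problem has the shape this method handles.
- u-substitution: no subexpression of the integrand serves as a whole-integral substitution inner — individual terms may offer their own, but none carries its derivative as a factor of the full integrand; a working change of variable would have to be constructed from outside the expression.


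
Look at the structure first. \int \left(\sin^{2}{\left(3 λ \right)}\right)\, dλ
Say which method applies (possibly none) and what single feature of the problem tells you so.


Verdict: a trigonometric identity — apply power reduction to \sin^{2}{\left(3 λ \right)}; each application halves the trigonometric degree.


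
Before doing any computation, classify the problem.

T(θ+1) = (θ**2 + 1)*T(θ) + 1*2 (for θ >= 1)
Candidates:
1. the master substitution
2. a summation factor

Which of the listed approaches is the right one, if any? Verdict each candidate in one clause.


Diagnosis: a summation factor — rescale the sequence by the product of the weights θ**2 + 1 so far — the recurrence collapses to a plain running sum.
- the master substitution — there is no divide-the-index recursive argument.
- a summation factor: a fit — the right tool for this form.


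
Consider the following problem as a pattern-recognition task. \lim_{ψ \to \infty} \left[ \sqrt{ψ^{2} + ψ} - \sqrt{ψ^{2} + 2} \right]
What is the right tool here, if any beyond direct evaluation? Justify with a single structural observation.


Verdict: conjugate multiplication — neither \sqrt{ψ^{2} + ψ} nor \sqrt{ψ^{2} + 2} converges alone, so rewrite their difference as a conjugate-rationalized quotient first.


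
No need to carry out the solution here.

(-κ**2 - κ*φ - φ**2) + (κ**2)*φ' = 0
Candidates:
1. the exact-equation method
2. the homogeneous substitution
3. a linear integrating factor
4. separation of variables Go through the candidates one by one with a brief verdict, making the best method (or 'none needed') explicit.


Method: the homogeneous substitution — solved for the derivative, the right side is unchanged under scaling κ and φ together — it depends only on the ratio φ/κ, so substitute a single ratio variable.
- the exact-equation method: exactness fails on the nose — the mixed partials do not match.
- the homogeneous substitution — a fit — the right tool for this form.
- a linear integrating factor — the unknown enters nonlinearly (through a power, a denominator, or a transcendental function), which the linear integrating-factor recipe cannot absorb as-is — any repair would come from a preliminary substitution, not the factor.
- separation of variables: the two dependences do not factor apart.


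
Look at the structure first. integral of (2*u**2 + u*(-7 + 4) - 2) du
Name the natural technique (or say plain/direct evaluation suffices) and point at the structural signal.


Method: no special technique — nothing composite, nothing rational, nothing trigonometric — each constant-multiple power of u integrates by the power rule alone.


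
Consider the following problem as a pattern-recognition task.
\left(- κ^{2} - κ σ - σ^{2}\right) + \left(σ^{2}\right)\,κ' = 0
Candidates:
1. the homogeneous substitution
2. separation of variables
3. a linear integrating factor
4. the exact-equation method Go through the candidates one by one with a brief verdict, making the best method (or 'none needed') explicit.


Verdict: the homogeneous substitution — solved for the derivative, the right side is unchanged under scaling σ and κ together — it depends only on the ratio κ/σ, so substitute a single ratio variable.
- the homogeneous substitution: applies; the problem has the shape this method handles.
- separation of variables — no division isolates the independent variable from the unknown.
- a linear integrating factor — a nonlinear term in the unknown puts this outside the integrating-factor template.
- the exact-equation method: the mixed-partials test fails on this split — it is not an exact differential as presented.


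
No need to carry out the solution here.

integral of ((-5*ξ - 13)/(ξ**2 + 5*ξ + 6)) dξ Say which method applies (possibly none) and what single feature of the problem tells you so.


Verdict: partial fractions — once ξ**2 + 5*ξ + 6 is factored, each root contributes a simple-fraction term; integrate them one at a time.


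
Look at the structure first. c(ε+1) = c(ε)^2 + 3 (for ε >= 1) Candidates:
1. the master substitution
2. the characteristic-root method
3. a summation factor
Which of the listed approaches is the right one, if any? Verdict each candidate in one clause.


Verdict: no special technique — the sequence value feeds back through itself nonlinearly — linear superposition fails, and every superposition-based closed form fails with it.
- the master substitution — with no divided-index recursive call, reindexing by powers of a base buys nothing.
- the characteristic-root method: nonlinearity rules out exponential-mode superposition from the start.
- a summation factor: the recursion is nonlinear — outside the first-order linear family a summation factor addresses.


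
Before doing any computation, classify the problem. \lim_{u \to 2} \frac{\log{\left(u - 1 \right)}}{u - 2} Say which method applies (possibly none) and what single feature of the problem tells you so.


Technique: l'Hôpital's rule (0/0) — both numerator and denominator vanish at 2: the genuine 0/0 indeterminate that l'Hôpital exists for. One could equally expand both pieces locally and compare leading terms; the rule does that in one stroke.


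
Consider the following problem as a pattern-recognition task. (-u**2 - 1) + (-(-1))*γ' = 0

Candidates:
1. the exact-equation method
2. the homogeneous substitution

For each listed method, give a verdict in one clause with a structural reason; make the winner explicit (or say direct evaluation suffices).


Technique: no special technique — with γ absent the equation is not coupled at all: direct integration in u.
- the exact-equation method — no dependence on the unknown anywhere: exactness is a label without content here.
- the homogeneous substitution: solved for the derivative, the right side changes under joint scaling of the two variables.


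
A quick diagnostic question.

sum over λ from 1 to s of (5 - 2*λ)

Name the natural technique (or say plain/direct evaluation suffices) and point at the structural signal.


Diagnosis: no special technique — no ratio, no shift structure, no binomial pattern: sum the constant-multiple powers of λ with known formulas.


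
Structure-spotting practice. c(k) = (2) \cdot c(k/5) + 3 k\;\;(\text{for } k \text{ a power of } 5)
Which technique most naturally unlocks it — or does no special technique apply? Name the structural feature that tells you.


Diagnosis: the master substitution — treat m = log base 5 of k as the new clock: one recursion step advances m by one while k scales by 5.


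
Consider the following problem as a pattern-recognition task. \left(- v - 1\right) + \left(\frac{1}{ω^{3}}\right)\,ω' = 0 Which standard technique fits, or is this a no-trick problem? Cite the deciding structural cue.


Verdict: separation of variables — separating collects all ω-dependence with the derivative and leaves all v-dependence opposite: variables separate. One could also solve this as an exact equation; with each coefficient in its own variable, separating is the same work with fewer steps.


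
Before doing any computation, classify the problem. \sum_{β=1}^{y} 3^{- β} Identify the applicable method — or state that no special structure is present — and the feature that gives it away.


Technique: the geometric series formula — consecutive terms stand in a fixed index-free ratio — the geometric sum formula closes it.


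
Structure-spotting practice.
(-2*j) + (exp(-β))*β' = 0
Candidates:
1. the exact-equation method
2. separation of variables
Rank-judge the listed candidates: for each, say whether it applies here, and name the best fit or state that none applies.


Technique: separation of variables — one side of the product carries the independent variable, the other the unknown — the textbook separation shape.
- the exact-equation method: with no real cross-dependence between the variables, the exact-equation machinery is a detour rather than the natural reading.
- separation of variables: a fit — the right tool for this form.


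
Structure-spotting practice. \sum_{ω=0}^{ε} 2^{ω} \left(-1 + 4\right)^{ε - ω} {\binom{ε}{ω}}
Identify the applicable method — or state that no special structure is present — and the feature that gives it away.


Diagnosis: the binomial theorem — the summand is term ω of a binomial expansion in 2 and (-1 + 4); the whole sum is a single power.


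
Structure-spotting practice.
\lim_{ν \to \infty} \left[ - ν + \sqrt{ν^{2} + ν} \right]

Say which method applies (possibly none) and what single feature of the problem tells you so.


Verdict: conjugate multiplication — the difference \sqrt{ν^{2} + ν} - ν is an ∞ − ∞ stalemate; its conjugate partner breaks the tie.


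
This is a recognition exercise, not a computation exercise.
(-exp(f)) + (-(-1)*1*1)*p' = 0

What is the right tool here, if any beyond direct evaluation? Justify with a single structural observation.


Diagnosis: no special technique — the slope is a pure function of f; integrate both sides and be done.


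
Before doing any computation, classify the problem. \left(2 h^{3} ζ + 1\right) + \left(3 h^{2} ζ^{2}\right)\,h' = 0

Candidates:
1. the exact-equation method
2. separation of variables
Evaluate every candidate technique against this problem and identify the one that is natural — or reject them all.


Technique: the exact-equation method — equality of cross partials is the green light — assemble the potential function term by term.
- the exact-equation method: a fit — the right tool for this form.
- separation of variables: no division isolates the independent variable from the unknown.


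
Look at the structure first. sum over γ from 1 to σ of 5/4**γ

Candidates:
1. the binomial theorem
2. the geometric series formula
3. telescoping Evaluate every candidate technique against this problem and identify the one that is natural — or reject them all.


Method: the geometric series formula — consecutive terms stand in a fixed index-free ratio — the geometric sum formula closes it.
- the binomial theorem: the summand does not match any term pattern of an expanded binomial power.
- the geometric series formula — yes — fits the structure here.
- telescoping — the terms as presented offer no neighboring cancellation — a telescoping rewrite may exist, but the displayed structure does not hand one over.


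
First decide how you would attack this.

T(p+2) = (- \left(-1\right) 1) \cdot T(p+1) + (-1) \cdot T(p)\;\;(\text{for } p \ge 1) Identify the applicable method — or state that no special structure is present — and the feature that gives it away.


Technique: the characteristic-root method — the recurrence is linear and homogeneous with constant coefficients, so the ansatz r^p turns it into a polynomial equation for r.


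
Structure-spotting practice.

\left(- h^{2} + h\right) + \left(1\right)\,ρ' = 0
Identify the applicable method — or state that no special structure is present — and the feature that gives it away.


Verdict: no special technique — the slope is a pure function of h; integrate both sides and be done.


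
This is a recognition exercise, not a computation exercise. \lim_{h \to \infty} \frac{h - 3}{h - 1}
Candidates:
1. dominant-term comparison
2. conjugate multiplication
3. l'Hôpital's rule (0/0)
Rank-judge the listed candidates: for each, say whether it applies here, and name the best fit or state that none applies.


Best approach: dominant-term comparison — divide through by the highest power of h; every lower-order term dies and the dominant terms decide the limit.
- dominant-term comparison: yes, a natural case for it.
- conjugate multiplication — there is no infinity-minus-infinity radical difference to rationalize.
- l'Hôpital's rule (0/0) — no 0/0 form appears: written as one quotient, top and bottom both grow without bound, and the ratio is decided by their leading terms.


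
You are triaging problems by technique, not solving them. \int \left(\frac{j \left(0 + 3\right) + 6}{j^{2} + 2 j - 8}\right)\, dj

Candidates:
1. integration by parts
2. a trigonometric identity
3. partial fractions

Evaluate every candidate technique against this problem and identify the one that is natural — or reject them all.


Technique: partial fractions — with j^{2} + 2 j - 8 factorable and the degree on top strictly smaller, simple-fraction decomposition is immediate.
- integration by parts: there is no nonconstant-polynomial-times-kernel split with an exp, sine, cosine (degree-1 argument), or logarithm partner.
- a trigonometric identity: with no trigonometric functions present, identity rewriting has no target.
- partial fractions: applicable, and directly so.


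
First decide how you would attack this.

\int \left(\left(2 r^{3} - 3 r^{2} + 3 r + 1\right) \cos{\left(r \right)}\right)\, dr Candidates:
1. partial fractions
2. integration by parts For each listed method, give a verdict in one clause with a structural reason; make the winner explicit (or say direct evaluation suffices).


Technique: integration by parts — a polynomial factor 2 r^{3} - 3 r^{2} + 3 r + 1 multiplies \cos{\left(r \right)}; differentiating 2 r^{3} - 3 r^{2} + 3 r + 1 lowers its degree while \cos{\left(r \right)} integrates cleanly, so parts wins.
- partial fractions — there is no rational-function structure to decompose.
- integration by parts — yes — fits the structure here.


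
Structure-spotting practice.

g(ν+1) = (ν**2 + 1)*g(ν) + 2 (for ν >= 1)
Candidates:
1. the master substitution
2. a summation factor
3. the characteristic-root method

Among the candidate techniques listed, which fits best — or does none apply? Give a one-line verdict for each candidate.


Best approach: a summation factor — one step of memory with a weight ν**2 + 1 that changes as the index grows — the summation-factor construction is built for this.
- the master substitution: no fixed divisor shrinks the index between calls.
- a summation factor: yes, a natural case for it.
- the characteristic-root method — the coefficients change with the index, which the root method cannot absorb.


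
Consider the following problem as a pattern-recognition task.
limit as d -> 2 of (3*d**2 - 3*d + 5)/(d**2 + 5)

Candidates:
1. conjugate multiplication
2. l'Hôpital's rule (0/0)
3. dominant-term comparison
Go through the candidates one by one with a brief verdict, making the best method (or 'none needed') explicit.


Best approach: no special technique — no zero denominators, no indeterminate clash at 2 — substitute and read off the value.
- conjugate multiplication: multiplying by a conjugate would not remove any indeterminacy here.
- l'Hôpital's rule (0/0) — substituting the point produces a determinate value, not a 0 over 0 clash.
- dominant-term comparison — no dominant power emerges to decide the limit by degree comparison.


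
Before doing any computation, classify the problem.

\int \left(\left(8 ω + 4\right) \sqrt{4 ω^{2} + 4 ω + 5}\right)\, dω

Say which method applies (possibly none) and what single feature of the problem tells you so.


Technique: u-substitution — viewed as a product, the integrand is a composition evaluated at 4 ω^{2} + 4 ω + 5 times (a constant multiple of) that inner expression's derivative, so u = 4 ω^{2} + 4 ω + 5 makes it elementary.


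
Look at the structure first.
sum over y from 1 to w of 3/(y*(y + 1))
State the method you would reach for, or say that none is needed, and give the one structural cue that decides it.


Verdict: telescoping — the denominator's roots in 3/(y*(y + 1)) sit an integer apart: decomposition produces a self-cancelling chain.


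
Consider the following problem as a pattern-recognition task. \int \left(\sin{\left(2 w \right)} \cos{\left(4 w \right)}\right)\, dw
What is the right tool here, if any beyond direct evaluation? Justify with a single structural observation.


Best approach: a trigonometric identity — the identity turns \sin{\left(2 w \right)} \cos{\left(4 w \right)} into two lone cosines/sines, each trivially integrable.


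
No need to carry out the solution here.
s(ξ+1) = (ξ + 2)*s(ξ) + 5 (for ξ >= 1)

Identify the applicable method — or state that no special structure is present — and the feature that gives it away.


Method: a summation factor — because the multiplier ξ + 2 is index-dependent, divide through by its running product and sum the resulting differences.


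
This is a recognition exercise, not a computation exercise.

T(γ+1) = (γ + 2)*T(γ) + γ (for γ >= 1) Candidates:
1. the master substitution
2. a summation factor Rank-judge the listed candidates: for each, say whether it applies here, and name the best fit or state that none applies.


Best approach: a summation factor — because the multiplier γ + 2 is index-dependent, divide through by its running product and sum the resulting differences.
- the master substitution — there is no divide-the-index recursive argument.
- a summation factor: a fit — the right tool for this form.


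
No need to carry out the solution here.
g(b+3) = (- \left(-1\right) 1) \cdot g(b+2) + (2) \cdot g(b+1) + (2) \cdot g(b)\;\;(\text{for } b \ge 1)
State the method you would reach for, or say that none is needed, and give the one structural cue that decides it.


Diagnosis: the characteristic-root method — the recurrence is linear and homogeneous with constant coefficients, so the ansatz r^b turns it into a polynomial equation for r.


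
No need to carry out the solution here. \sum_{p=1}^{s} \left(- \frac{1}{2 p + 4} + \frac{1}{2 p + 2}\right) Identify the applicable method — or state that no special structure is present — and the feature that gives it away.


Verdict: telescoping — write out three consecutive terms and watch the interior cancel: the advanced copy one term subtracts reappears as the very next term's leading piece, pair after pair.


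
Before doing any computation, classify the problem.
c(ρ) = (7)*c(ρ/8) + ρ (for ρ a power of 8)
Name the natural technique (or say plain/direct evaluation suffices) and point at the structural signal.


Technique: the master substitution — treat m = log base 8 of ρ as the new clock: one recursion step advances m by one while ρ scales by 8.


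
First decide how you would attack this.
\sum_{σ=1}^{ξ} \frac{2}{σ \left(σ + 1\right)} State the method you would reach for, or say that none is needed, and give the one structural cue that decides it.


Verdict: telescoping — one partial-fraction pass turns \frac{2}{σ \left(σ + 1\right)} into a shifted difference, and shifted differences telescope.


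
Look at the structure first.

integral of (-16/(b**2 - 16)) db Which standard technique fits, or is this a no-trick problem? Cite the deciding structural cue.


Best approach: partial fractions — with b**2 - 16 factorable and the degree on top strictly smaller, simple-fraction decomposition is immediate.


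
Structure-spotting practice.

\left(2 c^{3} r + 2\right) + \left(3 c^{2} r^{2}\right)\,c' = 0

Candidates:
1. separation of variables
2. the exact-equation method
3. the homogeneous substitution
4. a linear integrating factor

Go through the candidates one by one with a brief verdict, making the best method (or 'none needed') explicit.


Verdict: the exact-equation method — because the two cross partials coincide, the form is conservative as written — recover its potential in (r, c).
- separation of variables: no algebra isolates the independent variable on one side and the unknown on the other.
- the exact-equation method: applies; the problem has the shape this method handles.
- the homogeneous substitution — the ratio substitution does not collapse this equation.
- a linear integrating factor: a nonlinear term in the unknown puts this outside the integrating-factor template.


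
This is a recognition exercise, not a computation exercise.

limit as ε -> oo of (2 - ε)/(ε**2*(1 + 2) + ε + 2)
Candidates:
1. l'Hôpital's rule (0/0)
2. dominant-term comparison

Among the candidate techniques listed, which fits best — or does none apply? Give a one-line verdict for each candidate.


Technique: dominant-term comparison — at large ε only the top-degree terms survive; compare the leading terms and the limit falls out.
- l'Hôpital's rule (0/0): no 0/0 form appears: written as one quotient, top and bottom both grow without bound, and the ratio is decided by their leading terms.
- dominant-term comparison: a fit — the right tool for this form.


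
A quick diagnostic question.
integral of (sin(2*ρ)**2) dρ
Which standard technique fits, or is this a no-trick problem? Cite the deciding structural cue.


Best approach: a trigonometric identity — the even exponent on sin(2*ρ)**2 signals one move: rewrite via cos of the doubled angle.


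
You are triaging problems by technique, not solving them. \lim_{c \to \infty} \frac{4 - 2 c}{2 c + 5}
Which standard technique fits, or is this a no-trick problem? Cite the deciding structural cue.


Verdict: dominant-term comparison — at large c only the top-degree terms survive; compare the leading terms and the limit falls out. As a single quotient, the ∞/∞ shape would yield to repeated differentiation as well — the growth comparison gets there in one look.


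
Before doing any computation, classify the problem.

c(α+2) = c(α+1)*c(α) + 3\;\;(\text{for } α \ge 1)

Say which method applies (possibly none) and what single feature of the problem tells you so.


Method: no special technique — the new term depends nonlinearly on the old ones, which disqualifies every superposition-based technique.


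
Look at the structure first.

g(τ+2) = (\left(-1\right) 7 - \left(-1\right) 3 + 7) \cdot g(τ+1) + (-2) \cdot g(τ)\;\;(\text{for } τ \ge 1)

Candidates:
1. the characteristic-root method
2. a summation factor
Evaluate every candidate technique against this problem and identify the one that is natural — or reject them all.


Best approach: the characteristic-root method — the recurrence treats every index alike (constant coefficients, no forcing) — precisely the regime where r^τ trials close it.
- the characteristic-root method — a fit — the right tool for this form.
- a summation factor — a summation factor telescopes one-step recursions; this one carries higher-order memory.


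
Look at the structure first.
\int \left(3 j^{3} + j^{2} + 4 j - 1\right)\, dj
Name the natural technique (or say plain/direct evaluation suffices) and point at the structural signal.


Technique: no special technique — the integrand is a sum of constant multiples of powers of j — integrate term by term.


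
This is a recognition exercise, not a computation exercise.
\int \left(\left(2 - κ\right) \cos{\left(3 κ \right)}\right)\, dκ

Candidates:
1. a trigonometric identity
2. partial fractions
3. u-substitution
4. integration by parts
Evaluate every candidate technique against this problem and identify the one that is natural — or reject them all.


Verdict: integration by parts — a polynomial 2 - κ against the kernel \cos{\left(3 κ \right)} is the signature bounded-ladder case for integration by parts.
- a trigonometric identity — the trigonometric factor has no even power to reduce and no cross-frequency product to convert — the standard power-reduction and product-to-sum identities do not engage it.
- partial fractions: the expression is not a ratio of polynomials that decomposes further.
- u-substitution: no subexpression of the integrand pairs with its own derivative as a factor — individual terms may offer their own substitutions, but any change of variable covering the whole integral would have to be constructed from outside the expression.
- integration by parts: a fit — the right tool for this form.


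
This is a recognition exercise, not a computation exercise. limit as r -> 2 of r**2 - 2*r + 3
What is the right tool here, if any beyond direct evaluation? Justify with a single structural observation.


Technique: no special technique — the expression is continuous at the evaluation point — substitute directly; no indeterminate form appears.


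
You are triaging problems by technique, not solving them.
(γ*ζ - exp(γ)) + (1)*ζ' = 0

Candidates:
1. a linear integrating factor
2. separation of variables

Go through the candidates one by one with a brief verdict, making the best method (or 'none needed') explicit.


Technique: a linear integrating factor — the unknown enters only to the first power against a nonzero forcing term — the integrating-factor template applies directly.
- a linear integrating factor — applicable, and directly so.
- separation of variables — no division isolates the independent variable from the unknown.


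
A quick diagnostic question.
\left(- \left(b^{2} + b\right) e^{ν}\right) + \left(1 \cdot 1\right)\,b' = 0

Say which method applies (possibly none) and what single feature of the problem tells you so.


Verdict: separation of variables — a product of single-variable factors, e^{ν} and b^{2} + b — the textbook separable form. A Bernoulli rewrite would carry it as the equation stands — separating the variables needs no rearrangement either.


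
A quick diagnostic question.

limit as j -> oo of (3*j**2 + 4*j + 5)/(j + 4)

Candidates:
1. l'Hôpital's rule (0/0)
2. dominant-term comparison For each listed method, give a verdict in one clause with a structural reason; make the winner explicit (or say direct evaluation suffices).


Technique: dominant-term comparison — divide through by the highest power of j; every lower-order term dies and the dominant terms decide the limit.
- l'Hôpital's rule (0/0) — no 0/0 form appears: written as one quotient, top and bottom both grow without bound, and the ratio is decided by their leading terms.
- dominant-term comparison — yes — fits the structure here.


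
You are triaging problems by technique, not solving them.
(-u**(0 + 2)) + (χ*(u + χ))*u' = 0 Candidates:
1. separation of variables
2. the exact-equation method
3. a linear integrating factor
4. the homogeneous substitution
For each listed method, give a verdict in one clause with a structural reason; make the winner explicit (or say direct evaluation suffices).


Best approach: the homogeneous substitution — the slope is degree-zero homogeneous: the ratio substitution v = u/χ collapses it. This can also be massaged into Bernoulli form (the roles of the variables may need exchanging); the homogeneous substitution avoids that setup.
- separation of variables: no algebra isolates the independent variable on one side and the unknown on the other.
- the exact-equation method: no potential function has this form as its differential, as written.
- a linear integrating factor: the unknown enters nonlinearly (through a power, a denominator, or a transcendental function), which the linear integrating-factor recipe cannot absorb as-is — any repair would come from a preliminary substitution, not the factor.
- the homogeneous substitution — applicable, and directly so.


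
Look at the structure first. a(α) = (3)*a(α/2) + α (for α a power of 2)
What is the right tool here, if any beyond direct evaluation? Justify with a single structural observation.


Best approach: the master substitution — the argument shrinks by the factor 2, so measure the index on a logarithmic scale and the recursion becomes a shift.


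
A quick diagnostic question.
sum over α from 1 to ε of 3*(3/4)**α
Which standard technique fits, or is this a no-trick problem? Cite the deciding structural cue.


Best approach: the geometric series formula — check a ratio of consecutive terms: it is 3/4, independent of the index, so the geometric formula closes the sum.


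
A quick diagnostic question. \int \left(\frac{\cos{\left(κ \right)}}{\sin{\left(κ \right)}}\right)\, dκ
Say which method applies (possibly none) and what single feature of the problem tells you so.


Verdict: u-substitution — the only nontrivial dependence routes through \sin{\left(κ \right)}, whose derivative supplies the leftover factor up to a constant multiple — u = \sin{\left(κ \right)} flattens it.


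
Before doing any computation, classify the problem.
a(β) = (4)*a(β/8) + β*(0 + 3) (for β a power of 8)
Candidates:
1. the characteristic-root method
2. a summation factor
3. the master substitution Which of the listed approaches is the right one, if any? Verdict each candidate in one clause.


Best approach: the master substitution — treat m = log base 8 of β as the new clock: one recursion step advances m by one while β scales by 8.
- the characteristic-root method: a divided-index call is not the fixed-shift linear shape that characteristic roots solve.
- a summation factor: a divided-index call is outside the fixed-shift first-order family a summation factor normalizes.
- the master substitution: applies; the problem has the shape this method handles.


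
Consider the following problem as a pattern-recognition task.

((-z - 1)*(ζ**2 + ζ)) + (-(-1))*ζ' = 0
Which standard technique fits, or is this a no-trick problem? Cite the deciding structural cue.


Technique: separation of variables — all dependence on the two variables factors apart, the defining separable shape. This doubles as a Bernoulli equation in the unknown as written; dividing and integrating works on it directly.


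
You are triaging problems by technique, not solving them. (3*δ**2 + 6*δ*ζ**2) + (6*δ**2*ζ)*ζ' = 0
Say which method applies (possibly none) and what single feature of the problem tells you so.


Diagnosis: the exact-equation method — the cross partial derivatives of 3*δ**2 + 6*δ*ζ**2 and 6*δ**2*ζ agree, so the left side is the total differential of one potential in δ and ζ.


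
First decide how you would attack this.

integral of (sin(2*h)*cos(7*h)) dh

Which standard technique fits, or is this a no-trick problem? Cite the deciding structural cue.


Best approach: a trigonometric identity — apply product-to-sum to sin(2*h)*cos(7*h): two clean single-angle terms replace one awkward product.


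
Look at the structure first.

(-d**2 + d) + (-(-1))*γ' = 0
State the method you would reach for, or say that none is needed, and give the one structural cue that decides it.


Method: no special technique — solved for the derivative, γ never appears on the right — this is a direct integration in d, not a differential-equations problem at heart.
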